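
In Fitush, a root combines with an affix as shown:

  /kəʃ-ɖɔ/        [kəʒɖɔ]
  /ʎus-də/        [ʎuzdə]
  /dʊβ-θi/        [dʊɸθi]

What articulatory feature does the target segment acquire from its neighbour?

Comparing underlying and surface forms, /ʃ/ → [ʒ] is the alternation; the neighbouring /ɖ/ is constant.
/ʃ/ is voiceless while /ɖ/ is voiced; the output [ʒ] is voiced, matching the trigger — so the feature that spreads is voicing.
The same holds elsewhere in the data: /s/ → [z] before /d/ (voiceless → voiced, matching voiced); /β/ → [ɸ] before /θ/ (voiced → voiceless, matching voiceless) — only voicing changes, and always toward the following segment.

voicing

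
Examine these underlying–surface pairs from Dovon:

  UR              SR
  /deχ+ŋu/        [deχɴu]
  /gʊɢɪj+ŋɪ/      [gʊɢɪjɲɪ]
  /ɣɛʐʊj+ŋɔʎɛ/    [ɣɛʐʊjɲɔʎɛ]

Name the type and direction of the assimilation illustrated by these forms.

Comparing underlying and surface forms, /ŋ/ → [ɴ] is the alternation; the neighbouring /χ/ is constant.
/ŋ/ is velar while /χ/ is uvular; the output [ɴ] is uvular, matching the trigger — so the feature that spreads is place.
Manner and voice are unchanged, so the assimilation is partial, not total.
The same holds elsewhere in the data: /ŋ/ → [ɲ] after /j/ (velar → palatal, matching palatal) — only place changes, and always toward the preceding segment.
The trigger is the preceding segment, so the direction is progressive (perseverative).

progressive place assimilation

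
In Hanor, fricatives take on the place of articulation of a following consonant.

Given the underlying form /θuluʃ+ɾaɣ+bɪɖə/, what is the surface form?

[θulusɾaβbɪɖə]

/ʃ/ is a voiceless postalveolar fricative. The following trigger /ɾ/ is alveolar, so /ʃ/ must become alveolar as well.
Changing only its place to alveolar gives [s] — the voiceless alveolar fricative.
At the second juncture, /ɣ/ likewise becomes [β] adjacent to /b/.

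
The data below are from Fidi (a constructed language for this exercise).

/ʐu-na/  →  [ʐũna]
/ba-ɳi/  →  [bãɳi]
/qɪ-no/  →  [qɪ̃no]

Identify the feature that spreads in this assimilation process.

The vowel /u/ surfaces as nasalised [ũ] next to the following nasal /n/ — it has acquired the [+nasal] feature of its neighbour.
The other forms show the same pattern: /a/ → [ã] before /ɳ/; /ɪ/ → [ɪ̃] before /n/ — each time a vowel is nasalised next to a following nasal.

nasality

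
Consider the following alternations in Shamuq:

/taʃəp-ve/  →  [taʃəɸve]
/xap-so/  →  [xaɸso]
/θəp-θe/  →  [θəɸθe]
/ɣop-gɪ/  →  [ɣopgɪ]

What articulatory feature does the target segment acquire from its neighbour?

manner

The segment that alternates is /p/, which surfaces as [ɸ] when adjacent to /v/.
The change stop → fricative matches the manner of the following /v/, identifying this as manner assimilation.
The same holds elsewhere in the data: /p/ → [ɸ] before /s/ (stop → fricative, matching a fricative); /p/ → [ɸ] before /θ/ (stop → fricative, matching a fricative) — only manner changes, and always toward the following segment.
Nothing changes in [ɣopgɪ]: there the adjacent consonants already agree in manner (/p/ and /g/ are both stops), so this form is consistent with the same rule.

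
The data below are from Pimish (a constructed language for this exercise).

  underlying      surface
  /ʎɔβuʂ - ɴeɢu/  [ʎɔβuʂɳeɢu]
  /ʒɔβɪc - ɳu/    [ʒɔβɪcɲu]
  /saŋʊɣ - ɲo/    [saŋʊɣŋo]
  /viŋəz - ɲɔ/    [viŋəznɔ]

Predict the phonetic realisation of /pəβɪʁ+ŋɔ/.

The data show progressive place assimilation: /ɴ/ → [ɳ] after /ʂ/; /ɳ/ → [ɲ] after /c/; /ɲ/ → [ŋ] after /ɣ/; /ɲ/ → [n] after /z/. In each pair only place changes, matching the preceding consonant, while manner and voice stay constant.
/ŋ/ is a voiced velar nasal. The preceding trigger /ʁ/ is uvular, so /ŋ/ must become uvular as well.
The voiced uvular nasal is [ɴ], so /ŋ/ → [ɴ].

[pəβɪʁɴɔ]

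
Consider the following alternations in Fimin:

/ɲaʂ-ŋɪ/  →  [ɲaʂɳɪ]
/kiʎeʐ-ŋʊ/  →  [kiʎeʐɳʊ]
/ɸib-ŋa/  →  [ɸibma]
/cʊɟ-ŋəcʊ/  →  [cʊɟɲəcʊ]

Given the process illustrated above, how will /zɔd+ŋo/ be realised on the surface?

[zɔdno]

The data show progressive place assimilation: /ŋ/ → [ɳ] after /ʂ/; /ŋ/ → [ɳ] after /ʐ/; /ŋ/ → [m] after /b/; /ŋ/ → [ɲ] after /ɟ/. In each pair only place changes, matching the preceding consonant, while manner and voice stay constant.
The rule targets /ŋ/ (voiced velar nasal), which sits after the trigger /d/ (alveolar).
The voiced alveolar nasal is [n], so /ŋ/ → [n].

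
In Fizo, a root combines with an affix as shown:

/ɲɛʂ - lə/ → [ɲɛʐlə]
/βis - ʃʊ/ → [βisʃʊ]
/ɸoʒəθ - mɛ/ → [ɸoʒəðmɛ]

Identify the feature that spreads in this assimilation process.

The segment that alternates is /ʂ/, which surfaces as [ʐ] when adjacent to /l/.
/ʂ/ is voiceless while /l/ is voiced; the output [ʐ] is voiced, matching the trigger — so the feature that spreads is voicing.
Checking the remaining alternation: /θ/ → [ð] before /m/ (voiceless → voiced, matching voiced) — only voicing changes, and always toward the following segment.
No alternation appears in [βisʃʊ]: there the adjacent consonants already agree in voicing (/s/ and /ʃ/ are both voiceless), so this form is consistent with the same rule.

voicing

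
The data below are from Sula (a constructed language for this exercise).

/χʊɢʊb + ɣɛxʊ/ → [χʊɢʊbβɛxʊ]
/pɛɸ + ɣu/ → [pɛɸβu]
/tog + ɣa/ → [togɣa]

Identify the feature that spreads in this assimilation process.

Underlying /ɣ/ is realised as [β] next to /b/; /b/ itself does not change.
The change velar → bilabial matches the place of the preceding /b/, identifying this as place assimilation.
Checking the remaining alternation: /ɣ/ → [β] after /ɸ/ (velar → bilabial, matching bilabial) — only place changes, and always toward the preceding segment.
Nothing changes in [togɣa]: there the adjacent consonants already agree in place (/ɣ/ and /g/ are both velar), so this form is consistent with the same rule.

place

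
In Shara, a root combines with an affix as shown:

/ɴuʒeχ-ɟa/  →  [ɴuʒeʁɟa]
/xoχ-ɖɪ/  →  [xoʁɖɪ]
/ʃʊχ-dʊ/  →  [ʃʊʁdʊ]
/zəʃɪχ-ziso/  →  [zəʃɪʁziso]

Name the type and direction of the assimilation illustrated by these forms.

Comparing underlying and surface forms, /χ/ → [ʁ] is the alternation; the neighbouring /ɟ/ is constant.
/χ/ is voiceless while /ɟ/ is voiced; the output [ʁ] is voiced, matching the trigger — so the feature that spreads is voicing.
Place and manner are unchanged, so the assimilation is partial, not total.
The other alternating forms pattern the same way: /χ/ → [ʁ] before /ɖ/ (voiceless → voiced, matching voiced); /χ/ → [ʁ] before /d/ (voiceless → voiced, matching voiced); /χ/ → [ʁ] before /z/ (voiceless → voiced, matching voiced) — only voicing changes, and always toward the following segment.
Since the segment that changes precedes the conditioning segment, the assimilation is regressive.

regressive voicing assimilation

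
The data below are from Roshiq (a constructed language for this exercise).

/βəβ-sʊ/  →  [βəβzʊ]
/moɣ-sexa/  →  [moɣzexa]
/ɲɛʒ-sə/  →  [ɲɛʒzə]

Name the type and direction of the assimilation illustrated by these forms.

progressive voicing assimilation

Underlying /s/ is realised as [z] next to /β/; /β/ itself does not change.
The change voiceless → voiced matches the voicing of the preceding /β/, identifying this as voicing assimilation.
Place and manner are unchanged, so the assimilation is partial, not total.
The same holds elsewhere in the data: /s/ → [z] after /ɣ/ (voiceless → voiced, matching voiced); /s/ → [z] after /ʒ/ (voiceless → voiced, matching voiced) — only voicing changes, and always toward the preceding segment.
The trigger is the preceding segment, so the direction is progressive (perseverative).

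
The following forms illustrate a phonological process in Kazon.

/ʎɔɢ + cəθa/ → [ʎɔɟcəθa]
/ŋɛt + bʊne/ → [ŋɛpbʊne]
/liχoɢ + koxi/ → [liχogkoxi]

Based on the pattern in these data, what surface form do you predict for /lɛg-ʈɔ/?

The data show regressive place assimilation: /ɢ/ → [ɟ] before /c/; /t/ → [p] before /b/; /ɢ/ → [g] before /k/. In each pair only place changes, matching the following consonant, while manner and voice stay constant.
The rule targets /g/ (voiced velar stop), which sits before the trigger /ʈ/ (retroflex).
The voiced retroflex stop is [ɖ], so /g/ → [ɖ].

[lɛɖʈɔ]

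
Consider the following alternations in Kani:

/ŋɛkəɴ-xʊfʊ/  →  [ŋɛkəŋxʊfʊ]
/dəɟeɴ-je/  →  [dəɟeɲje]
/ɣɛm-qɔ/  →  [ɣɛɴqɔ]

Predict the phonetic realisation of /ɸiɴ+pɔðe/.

[ɸimpɔðe]

The data show regressive place assimilation: /ɴ/ → [ŋ] before /x/; /ɴ/ → [ɲ] before /j/; /m/ → [ɴ] before /q/. In each pair only place changes, matching the following consonant, while manner and voice stay constant.
/ɴ/ is a voiced uvular nasal. The following trigger /p/ is bilabial, so /ɴ/ must become bilabial as well.
Changing only its place to bilabial gives [m] — the voiced bilabial nasal.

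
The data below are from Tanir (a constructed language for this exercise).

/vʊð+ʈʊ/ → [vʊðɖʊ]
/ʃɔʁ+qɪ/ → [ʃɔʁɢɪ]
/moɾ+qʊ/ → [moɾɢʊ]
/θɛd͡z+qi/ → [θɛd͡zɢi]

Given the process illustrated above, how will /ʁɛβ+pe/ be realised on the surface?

[ʁɛβbe]

The data show progressive voicing assimilation: /ʈ/ → [ɖ] after /ð/; /q/ → [ɢ] after /ʁ/; /q/ → [ɢ] after /ɾ/; /q/ → [ɢ] after /d͡z/. In each pair only voicing changes, matching the preceding consonant, while place and manner stay constant.
/p/ is a voiceless bilabial stop. The preceding trigger /β/ is voiced, so /p/ must become voiced as well.
A voiced bilabial stop is [b], so the surface segment is [b].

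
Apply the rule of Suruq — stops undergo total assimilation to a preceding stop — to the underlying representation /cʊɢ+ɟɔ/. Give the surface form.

/ɟ/ is the segment targeted by the rule; it sits immediately after /ɢ/, so it assimilates completely and surfaces as [ɢ].

[cʊɢɢɔ]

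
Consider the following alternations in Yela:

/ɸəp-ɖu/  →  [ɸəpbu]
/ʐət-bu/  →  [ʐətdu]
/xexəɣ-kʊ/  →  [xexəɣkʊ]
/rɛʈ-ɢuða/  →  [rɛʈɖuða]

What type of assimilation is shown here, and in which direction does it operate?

progressive place assimilation

The segment that alternates is /ɖ/, which surfaces as [b] when adjacent to /p/.
/ɖ/ is retroflex while /p/ is bilabial; the output [b] is bilabial, matching the trigger — so the feature that spreads is place.
Manner and voice are unchanged, so the assimilation is partial, not total.
The same holds elsewhere in the data: /b/ → [d] after /t/ (bilabial → alveolar, matching alveolar); /ɢ/ → [ɖ] after /ʈ/ (uvular → retroflex, matching retroflex) — only place changes, and always toward the preceding segment.
Nothing changes in [xexəɣkʊ]: there the adjacent consonants already agree in place (/k/ and /ɣ/ are both velar), so this form is consistent with the same rule.
Since the segment that changes follows the conditioning segment, the assimilation is progressive.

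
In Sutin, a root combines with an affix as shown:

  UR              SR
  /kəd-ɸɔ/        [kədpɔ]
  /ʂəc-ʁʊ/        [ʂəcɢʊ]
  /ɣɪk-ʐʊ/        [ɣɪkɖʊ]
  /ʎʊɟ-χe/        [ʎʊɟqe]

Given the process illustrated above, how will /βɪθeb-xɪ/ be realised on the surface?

[βɪθebkɪ]

The data show progressive manner assimilation: /ɸ/ → [p] after /d/; /ʁ/ → [ɢ] after /c/; /ʐ/ → [ɖ] after /k/; /χ/ → [q] after /ɟ/. In each pair only manner changes, matching the preceding consonant, while place and voice stay constant.
The rule targets /x/ (voiceless velar fricative), which sits after the trigger /b/ (stop).
A voiceless velar stop is [k], so the surface segment is [k].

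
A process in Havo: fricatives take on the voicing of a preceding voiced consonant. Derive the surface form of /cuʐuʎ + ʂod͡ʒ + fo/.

The rule targets /ʂ/ (voiceless retroflex fricative), which sits after the trigger /ʎ/ (voiced).
A voiced retroflex fricative is [ʐ], so the surface segment is [ʐ].
The same rule applies at the second boundary: /f/ → [v] next to /d͡ʒ/.

[cuʐuʎʐod͡ʒvo]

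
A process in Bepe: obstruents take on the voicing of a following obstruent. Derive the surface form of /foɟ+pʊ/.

[focpʊ]

/ɟ/ is a voiced palatal stop. The following trigger /p/ is voiceless, so /ɟ/ must become voiceless as well.
Changing only its voicing to voiceless gives [c] — the voiceless palatal stop.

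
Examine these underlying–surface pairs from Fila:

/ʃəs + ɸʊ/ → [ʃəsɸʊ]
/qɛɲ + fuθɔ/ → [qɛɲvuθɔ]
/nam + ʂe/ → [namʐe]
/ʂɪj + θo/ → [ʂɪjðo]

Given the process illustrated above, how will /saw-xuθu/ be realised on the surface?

The data show progressive voicing assimilation: /f/ → [v] after /ɲ/; /ʂ/ → [ʐ] after /m/; /θ/ → [ð] after /j/. In each pair only voicing changes, matching the preceding consonant, while place and manner stay constant.
No alternation appears in [ʃəsɸʊ]: there the adjacent consonants already agree in voicing (/ɸ/ and /s/ are both voiceless), so this form is consistent with the same rule.
/x/ is a voiceless velar fricative. The preceding trigger /w/ is voiced, so /x/ must become voiced as well.
The voiced velar fricative is [ɣ], so /x/ → [ɣ].

[sawɣuθu]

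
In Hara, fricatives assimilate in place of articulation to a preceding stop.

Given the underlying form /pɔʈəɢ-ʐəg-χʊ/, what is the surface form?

/ʐ/ is a voiced retroflex fricative. The preceding trigger /ɢ/ is uvular, so /ʐ/ must become uvular as well.
The voiced uvular fricative is [ʁ], so /ʐ/ → [ʁ].
The same rule applies at the second boundary: /χ/ → [x] next to /g/.

[pɔʈəɢʁəgxʊ]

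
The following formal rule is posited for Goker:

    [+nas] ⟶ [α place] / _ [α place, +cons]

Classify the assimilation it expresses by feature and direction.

regressive place assimilation

The rule copies the place features (abbreviated [place]) from the environment onto the target, so the assimilating feature is place.
Since the environment is written after the underscore, the trigger follows the target; the direction is regressive.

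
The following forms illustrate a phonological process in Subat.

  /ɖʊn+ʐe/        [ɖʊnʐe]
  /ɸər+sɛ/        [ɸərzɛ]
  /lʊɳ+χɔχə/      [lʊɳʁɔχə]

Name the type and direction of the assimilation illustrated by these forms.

progressive voicing assimilation

The segment that alternates is /s/, which surfaces as [z] when adjacent to /r/.
/s/ is voiceless while /r/ is voiced; the output [z] is voiced, matching the trigger — so the feature that spreads is voicing.
Place and manner are unchanged, so the assimilation is partial, not total.
The other alternating form patterns the same way: /χ/ → [ʁ] after /ɳ/ (voiceless → voiced, matching voiced) — only voicing changes, and always toward the preceding segment.
No alternation appears in [ɖʊnʐe]: there the adjacent consonants already agree in voicing (/ʐ/ and /n/ are both voiced), so this form is consistent with the same rule.
The trigger is the preceding segment, so the direction is progressive (perseverative).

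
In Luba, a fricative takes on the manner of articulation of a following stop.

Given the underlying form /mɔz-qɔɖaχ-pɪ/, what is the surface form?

The rule targets /z/ (voiced alveolar fricative), which sits before the trigger /q/ (stop).
A voiced alveolar stop is [d], so the surface segment is [d].
The same rule applies at the second boundary: /χ/ → [q] next to /p/.

[mɔdqɔɖaqpɪ]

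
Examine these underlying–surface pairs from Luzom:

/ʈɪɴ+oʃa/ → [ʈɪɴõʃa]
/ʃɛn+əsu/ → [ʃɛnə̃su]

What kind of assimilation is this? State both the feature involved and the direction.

The vowel /o/ surfaces as nasalised [õ] next to the preceding nasal /ɴ/ — it has acquired the [+nasal] feature of its neighbour.
The other form shows the same pattern: /ə/ → [ə̃] after /n/ — each time a vowel is nasalised next to a preceding nasal.
Because the conditioning nasal is to the left of the vowel that changes, the process is progressive (perseverative).

progressive nasality assimilation (vowel nasalisation)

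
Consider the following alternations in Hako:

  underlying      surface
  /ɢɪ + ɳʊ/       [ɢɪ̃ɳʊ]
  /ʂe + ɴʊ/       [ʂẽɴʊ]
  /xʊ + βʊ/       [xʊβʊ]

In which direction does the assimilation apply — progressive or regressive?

regressive

The vowel /ɪ/ surfaces as nasalised [ɪ̃] next to the following nasal /ɳ/ — it has acquired the [+nasal] feature of its neighbour.
Likewise in the remaining data: /e/ → [ẽ] before /ɴ/ — each time a vowel is nasalised next to a following nasal.
No change occurs in [xʊβʊ] because the vowel at the boundary is adjacent to an oral consonant, not a nasal (/ʊ/ next to /β/).
Because the conditioning nasal is to the right of the vowel that changes, the process is regressive (anticipatory).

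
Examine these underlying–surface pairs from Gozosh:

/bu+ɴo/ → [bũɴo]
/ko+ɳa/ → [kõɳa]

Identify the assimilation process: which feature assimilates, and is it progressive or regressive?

regressive nasality assimilation (vowel nasalisation)

The vowel /u/ surfaces as nasalised [ũ] next to the following nasal /ɴ/ — it has acquired the [+nasal] feature of its neighbour.
Likewise in the remaining data: /o/ → [õ] before /ɳ/ — each time a vowel is nasalised next to a following nasal.
Because the conditioning nasal is to the right of the vowel that changes, the process is regressive (anticipatory).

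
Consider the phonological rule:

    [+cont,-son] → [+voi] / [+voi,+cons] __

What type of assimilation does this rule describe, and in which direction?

progressive voicing assimilation

The structural change is [+voi], and the conditioning segment [+voi,+cons] (a voiced consonant) is itself voiced, so the target comes to share the voicing of its neighbour — voicing assimilation.
Since the environment is written before the underscore, the trigger precedes the target; the direction is progressive.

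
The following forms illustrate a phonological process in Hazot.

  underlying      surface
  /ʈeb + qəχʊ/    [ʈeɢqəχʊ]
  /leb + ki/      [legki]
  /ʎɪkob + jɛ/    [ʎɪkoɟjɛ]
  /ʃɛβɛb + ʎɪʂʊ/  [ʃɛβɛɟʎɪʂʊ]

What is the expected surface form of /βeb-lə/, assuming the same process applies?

The data show regressive place assimilation: /b/ → [ɢ] before /q/; /b/ → [g] before /k/; /b/ → [ɟ] before /j/; /b/ → [ɟ] before /ʎ/. In each pair only place changes, matching the following consonant, while manner and voice stay constant.
/b/ is a voiced bilabial stop. The following trigger /l/ is alveolar, so /b/ must become alveolar as well.
Changing only its place to alveolar gives [d] — the voiced alveolar stop.

[βedlə]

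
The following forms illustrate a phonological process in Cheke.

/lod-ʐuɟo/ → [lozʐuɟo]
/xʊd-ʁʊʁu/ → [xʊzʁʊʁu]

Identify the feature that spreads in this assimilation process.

Underlying /d/ is realised as [z] next to /ʐ/; /ʐ/ itself does not change.
/d/ is a stop while /ʐ/ is a fricative; the output [z] is a fricative, matching the trigger — so the feature that spreads is manner.
The same holds elsewhere in the data: /d/ → [z] before /ʁ/ (stop → fricative, matching a fricative) — only manner changes, and always toward the following segment.

manner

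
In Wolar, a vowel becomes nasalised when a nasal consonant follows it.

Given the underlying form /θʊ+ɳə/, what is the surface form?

The vowel /ʊ/ is adjacent to the following nasal /ɳ/, so it acquires [+nasal] and surfaces as [ʊ̃].

[θʊ̃ɳə]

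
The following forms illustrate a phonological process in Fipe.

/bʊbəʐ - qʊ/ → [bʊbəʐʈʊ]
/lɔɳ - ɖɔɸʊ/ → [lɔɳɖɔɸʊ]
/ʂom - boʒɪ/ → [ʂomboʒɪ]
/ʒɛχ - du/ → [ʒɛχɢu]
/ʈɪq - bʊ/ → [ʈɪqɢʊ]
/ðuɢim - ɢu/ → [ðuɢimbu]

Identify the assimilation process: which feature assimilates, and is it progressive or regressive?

progressive place assimilation

Comparing underlying and surface forms, /q/ → [ʈ] is the alternation; the neighbouring /ʐ/ is constant.
The change uvular → retroflex matches the place of the preceding /ʐ/, identifying this as place assimilation.
Manner and voice are unchanged, so the assimilation is partial, not total.
The same holds elsewhere in the data: /d/ → [ɢ] after /χ/ (alveolar → uvular, matching uvular); /b/ → [ɢ] after /q/ (bilabial → uvular, matching uvular); /ɢ/ → [b] after /m/ (uvular → bilabial, matching bilabial) — only place changes, and always toward the preceding segment.
Nothing changes in [lɔɳɖɔɸʊ], [ʂomboʒɪ]: there the adjacent consonants already agree in place (/ɖ/ and /ɳ/ are both retroflex; /b/ and /m/ are both bilabial), so these forms are consistent with the same rule.
Since the segment that changes follows the conditioning segment, the assimilation is progressive.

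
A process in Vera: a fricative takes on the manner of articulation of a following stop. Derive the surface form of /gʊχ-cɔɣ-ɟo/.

[gʊqcɔgɟo]

/χ/ is a voiceless uvular fricative. The following trigger /c/ is a stop, so /χ/ must become a stop as well.
A voiceless uvular stop is [q], so the surface segment is [q].
At the second juncture, /ɣ/ likewise becomes [g] adjacent to /ɟ/.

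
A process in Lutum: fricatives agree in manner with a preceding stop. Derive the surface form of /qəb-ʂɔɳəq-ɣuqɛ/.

The rule targets /ʂ/ (voiceless retroflex fricative), which sits after the trigger /b/ (stop).
A voiceless retroflex stop is [ʈ], so the surface segment is [ʈ].
At the second juncture, /ɣ/ likewise becomes [g] adjacent to /q/.

[qəbʈɔɳəqguqɛ]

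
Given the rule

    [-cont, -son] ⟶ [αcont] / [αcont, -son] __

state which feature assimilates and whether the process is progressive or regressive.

progressive manner assimilation

The rule copies [cont] (continuancy) from the environment onto the target stops; since [±cont] encodes the stop/fricative manner contrast, the assimilating dimension is manner.
The conditioning segment sits to the left of the focus bar, meaning the trigger precedes the segment that changes — progressive assimilation.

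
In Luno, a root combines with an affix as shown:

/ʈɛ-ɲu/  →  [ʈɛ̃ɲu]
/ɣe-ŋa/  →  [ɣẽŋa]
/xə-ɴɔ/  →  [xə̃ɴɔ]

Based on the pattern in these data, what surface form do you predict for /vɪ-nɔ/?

[vɪ̃nɔ]

The data show regressive nasality assimilation (vowel nasalisation): /ɛ/ → [ɛ̃] before /ɲ/; /e/ → [ẽ] before /ŋ/; /ə/ → [ə̃] before /ɴ/ — a vowel is nasalised by an immediately following nasal consonant.
The vowel /ɪ/ is adjacent to the following nasal /n/, so it acquires [+nasal] and surfaces as [ɪ̃].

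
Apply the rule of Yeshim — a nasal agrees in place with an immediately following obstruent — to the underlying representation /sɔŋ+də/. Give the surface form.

The rule targets /ŋ/ (voiced velar nasal), which sits before the trigger /d/ (alveolar).
A voiced alveolar nasal is [n], so the surface segment is [n].

[sɔndə]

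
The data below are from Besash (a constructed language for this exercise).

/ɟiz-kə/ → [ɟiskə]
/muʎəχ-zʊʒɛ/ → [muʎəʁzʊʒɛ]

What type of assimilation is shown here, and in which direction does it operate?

regressive voicing assimilation

Comparing underlying and surface forms, /z/ → [s] is the alternation; the neighbouring /k/ is constant.
/z/ is voiced while /k/ is voiceless; the output [s] is voiceless, matching the trigger — so the feature that spreads is voicing.
Place and manner are unchanged, so the assimilation is partial, not total.
The other alternating form patterns the same way: /χ/ → [ʁ] before /z/ (voiceless → voiced, matching voiced) — only voicing changes, and always toward the following segment.
The trigger is the following segment, so the direction is regressive (anticipatory).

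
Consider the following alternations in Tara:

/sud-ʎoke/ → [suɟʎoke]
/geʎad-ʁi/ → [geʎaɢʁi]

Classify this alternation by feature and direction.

Underlying /d/ is realised as [ɟ] next to /ʎ/; /ʎ/ itself does not change.
/d/ is alveolar while /ʎ/ is palatal; the output [ɟ] is palatal, matching the trigger — so the feature that spreads is place.
Manner and voice are unchanged, so the assimilation is partial, not total.
The other alternating form patterns the same way: /d/ → [ɢ] before /ʁ/ (alveolar → uvular, matching uvular) — only place changes, and always toward the following segment.
The trigger is the following segment, so the direction is regressive (anticipatory).

regressive place assimilation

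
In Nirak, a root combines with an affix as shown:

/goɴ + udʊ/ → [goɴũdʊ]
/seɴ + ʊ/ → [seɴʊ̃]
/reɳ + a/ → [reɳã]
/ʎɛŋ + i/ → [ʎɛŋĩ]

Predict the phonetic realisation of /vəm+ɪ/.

The data show progressive nasality assimilation (vowel nasalisation): /u/ → [ũ] after /ɴ/; /ʊ/ → [ʊ̃] after /ɴ/; /a/ → [ã] after /ɳ/; /i/ → [ĩ] after /ŋ/ — a vowel is nasalised by an immediately preceding nasal consonant.
The vowel /ɪ/ is adjacent to the preceding nasal /m/, so it acquires [+nasal] and surfaces as [ɪ̃].

[vəmɪ̃]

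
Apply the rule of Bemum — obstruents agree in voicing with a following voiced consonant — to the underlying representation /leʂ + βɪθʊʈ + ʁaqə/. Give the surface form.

[leʐβɪθʊɖʁaqə]

The rule targets /ʂ/ (voiceless retroflex fricative), which sits before the trigger /β/ (voiced).
The voiced retroflex fricative is [ʐ], so /ʂ/ → [ʐ].
The same rule applies at the second boundary: /ʈ/ → [ɖ] next to /ʁ/.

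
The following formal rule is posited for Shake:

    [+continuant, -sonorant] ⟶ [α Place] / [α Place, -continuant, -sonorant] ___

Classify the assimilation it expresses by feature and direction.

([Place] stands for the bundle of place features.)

The shared variable α links the value of the place features (abbreviated [Place]) on the target to the same value on the neighbouring segment, so place is the feature that assimilates.
The conditioning segment sits to the left of the focus bar, meaning the trigger precedes the segment that changes — progressive assimilation.

progressive place assimilation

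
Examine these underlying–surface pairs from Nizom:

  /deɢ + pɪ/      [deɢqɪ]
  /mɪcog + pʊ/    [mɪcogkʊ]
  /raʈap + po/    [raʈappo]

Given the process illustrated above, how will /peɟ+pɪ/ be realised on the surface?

[peɟcɪ]

The data show progressive place assimilation: /p/ → [q] after /ɢ/; /p/ → [k] after /g/. In each pair only place changes, matching the preceding consonant, while manner and voice stay constant.
No alternation appears in [raʈappo]: there the adjacent consonants already agree in place (/p/ and /p/ are both bilabial), so this form is consistent with the same rule.
/p/ is a voiceless bilabial stop. The preceding trigger /ɟ/ is palatal, so /p/ must become palatal as well.
The voiceless palatal stop is [c], so /p/ → [c].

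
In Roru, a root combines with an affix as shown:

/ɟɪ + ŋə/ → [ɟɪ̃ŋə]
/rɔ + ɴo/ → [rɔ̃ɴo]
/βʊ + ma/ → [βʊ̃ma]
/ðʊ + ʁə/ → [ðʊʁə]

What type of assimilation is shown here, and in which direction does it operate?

The vowel /ɪ/ surfaces as nasalised [ɪ̃] next to the following nasal /ŋ/ — it has acquired the [+nasal] feature of its neighbour.
The other forms show the same pattern: /ɔ/ → [ɔ̃] before /ɴ/; /ʊ/ → [ʊ̃] before /m/ — each time a vowel is nasalised next to a following nasal.
No change occurs in [ðʊʁə] because the vowel at the boundary is adjacent to an oral consonant, not a nasal (/ʊ/ next to /ʁ/).
Because the conditioning nasal is to the right of the vowel that changes, the process is regressive (anticipatory).

regressive nasality assimilation (vowel nasalisation)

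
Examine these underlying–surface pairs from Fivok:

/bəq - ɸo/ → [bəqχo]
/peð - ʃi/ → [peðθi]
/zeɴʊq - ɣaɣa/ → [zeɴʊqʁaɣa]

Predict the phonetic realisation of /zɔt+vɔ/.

The data show progressive place assimilation: /ɸ/ → [χ] after /q/; /ʃ/ → [θ] after /ð/; /ɣ/ → [ʁ] after /q/. In each pair only place changes, matching the preceding consonant, while manner and voice stay constant.
/v/ is a voiced labiodental fricative. The preceding trigger /t/ is alveolar, so /v/ must become alveolar as well.
A voiced alveolar fricative is [z], so the surface segment is [z].

[zɔtzɔ]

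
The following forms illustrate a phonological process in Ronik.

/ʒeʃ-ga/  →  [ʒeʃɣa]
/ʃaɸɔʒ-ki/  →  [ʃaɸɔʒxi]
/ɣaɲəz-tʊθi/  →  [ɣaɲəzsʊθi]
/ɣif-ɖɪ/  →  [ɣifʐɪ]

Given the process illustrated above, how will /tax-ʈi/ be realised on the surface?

The data show progressive manner assimilation: /g/ → [ɣ] after /ʃ/; /k/ → [x] after /ʒ/; /t/ → [s] after /z/; /ɖ/ → [ʐ] after /f/. In each pair only manner changes, matching the preceding consonant, while place and voice stay constant.
/ʈ/ is a voiceless retroflex stop. The preceding trigger /x/ is a fricative, so /ʈ/ must become a fricative as well.
A voiceless retroflex fricative is [ʂ], so the surface segment is [ʂ].

[taxʂi]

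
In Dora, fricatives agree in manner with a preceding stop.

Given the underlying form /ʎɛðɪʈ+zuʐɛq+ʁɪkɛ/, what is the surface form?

[ʎɛðɪʈduʐɛqɢɪkɛ]

/z/ is a voiced alveolar fricative. The preceding trigger /ʈ/ is a stop, so /z/ must become a stop as well.
A voiced alveolar stop is [d], so the surface segment is [d].
At the second juncture, /ʁ/ likewise becomes [ɢ] adjacent to /q/.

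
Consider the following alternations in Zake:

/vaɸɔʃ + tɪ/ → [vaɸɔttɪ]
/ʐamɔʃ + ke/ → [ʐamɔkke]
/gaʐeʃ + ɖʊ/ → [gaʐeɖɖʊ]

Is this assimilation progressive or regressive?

Underlying /ʃ/ is realised as [t] next to /t/; /t/ itself does not change.
The output [t] is identical to the trigger /t/ — every feature (place, manner, voicing) has been copied — so this is total assimilation.
The remaining alternations confirm this: /ʃ/ → [k] before /k/; /ʃ/ → [ɖ] before /ɖ/ — in each case the output is a copy of the following consonant.
The trigger is the following segment, so the direction is regressive (anticipatory).

regressive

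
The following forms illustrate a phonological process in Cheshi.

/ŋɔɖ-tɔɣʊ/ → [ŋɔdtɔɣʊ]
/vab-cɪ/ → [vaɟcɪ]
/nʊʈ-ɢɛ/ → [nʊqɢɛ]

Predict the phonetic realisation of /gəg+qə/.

[gəɢqə]

The data show regressive place assimilation: /ɖ/ → [d] before /t/; /b/ → [ɟ] before /c/; /ʈ/ → [q] before /ɢ/. In each pair only place changes, matching the following consonant, while manner and voice stay constant.
The rule targets /g/ (voiced velar stop), which sits before the trigger /q/ (uvular).
The voiced uvular stop is [ɢ], so /g/ → [ɢ].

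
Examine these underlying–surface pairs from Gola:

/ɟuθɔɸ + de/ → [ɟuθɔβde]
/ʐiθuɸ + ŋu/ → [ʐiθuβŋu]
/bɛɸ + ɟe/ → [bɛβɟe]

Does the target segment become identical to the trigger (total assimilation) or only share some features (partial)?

Comparing underlying and surface forms, /ɸ/ → [β] is the alternation; the neighbouring /d/ is constant.
The change voiceless → voiced matches the voicing of the following /d/, identifying this as voicing assimilation.
Place and manner are unchanged, so the assimilation is partial, not total.
The same holds elsewhere in the data: /ɸ/ → [β] before /ŋ/ (voiceless → voiced, matching voiced); /ɸ/ → [β] before /ɟ/ (voiceless → voiced, matching voiced) — only voicing changes, and always toward the following segment.

partial assimilation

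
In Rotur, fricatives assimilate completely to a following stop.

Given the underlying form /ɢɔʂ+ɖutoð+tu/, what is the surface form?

[ɢɔɖɖutottu]

/ʂ/ is the segment targeted by the rule; it sits immediately before /ɖ/, so it assimilates completely and surfaces as [ɖ].
At the second juncture, /ð/ likewise becomes [t] adjacent to /t/.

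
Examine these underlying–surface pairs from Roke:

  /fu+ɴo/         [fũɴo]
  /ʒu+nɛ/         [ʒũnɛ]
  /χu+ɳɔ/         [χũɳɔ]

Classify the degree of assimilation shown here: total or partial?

The vowel /u/ surfaces as nasalised [ũ] next to the following nasal /ɴ/ — it has acquired the [+nasal] feature of its neighbour.
The other forms show the same pattern: /u/ → [ũ] before /n/; /u/ → [ũ] before /ɳ/ — each time a vowel is nasalised next to a following nasal.

partial assimilation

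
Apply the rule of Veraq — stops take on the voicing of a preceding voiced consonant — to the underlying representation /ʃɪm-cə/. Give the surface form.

[ʃɪmɟə]

The rule targets /c/ (voiceless palatal stop), which sits after the trigger /m/ (voiced).
A voiced palatal stop is [ɟ], so the surface segment is [ɟ].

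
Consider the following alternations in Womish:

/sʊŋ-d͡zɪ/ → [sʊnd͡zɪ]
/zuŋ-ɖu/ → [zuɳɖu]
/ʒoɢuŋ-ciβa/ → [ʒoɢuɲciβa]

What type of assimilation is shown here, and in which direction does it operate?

Underlying /ŋ/ is realised as [n] next to /d͡z/; /d͡z/ itself does not change.
The change velar → alveolar matches the place of the following /d͡z/, identifying this as place assimilation.
Manner and voice are unchanged, so the assimilation is partial, not total.
The same holds elsewhere in the data: /ŋ/ → [ɳ] before /ɖ/ (velar → retroflex, matching retroflex); /ŋ/ → [ɲ] before /c/ (velar → palatal, matching palatal) — only place changes, and always toward the following segment.
The trigger is the following segment, so the direction is regressive (anticipatory).

regressive place assimilation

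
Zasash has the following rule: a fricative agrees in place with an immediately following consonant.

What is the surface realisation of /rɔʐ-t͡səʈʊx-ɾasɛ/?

The rule targets /ʐ/ (voiced retroflex fricative), which sits before the trigger /t͡s/ (alveolar).
The voiced alveolar fricative is [z], so /ʐ/ → [z].
At the second juncture, /x/ likewise becomes [s] adjacent to /ɾ/.

[rɔzt͡səʈʊsɾasɛ]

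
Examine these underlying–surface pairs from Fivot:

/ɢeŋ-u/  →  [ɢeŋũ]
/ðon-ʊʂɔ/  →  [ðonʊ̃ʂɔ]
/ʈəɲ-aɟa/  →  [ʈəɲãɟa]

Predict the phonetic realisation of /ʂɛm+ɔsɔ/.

[ʂɛmɔ̃sɔ]

The data show progressive nasality assimilation (vowel nasalisation): /u/ → [ũ] after /ŋ/; /ʊ/ → [ʊ̃] after /n/; /a/ → [ã] after /ɲ/ — a vowel is nasalised by an immediately preceding nasal consonant.
The vowel /ɔ/ is adjacent to the preceding nasal /m/, so it acquires [+nasal] and surfaces as [ɔ̃].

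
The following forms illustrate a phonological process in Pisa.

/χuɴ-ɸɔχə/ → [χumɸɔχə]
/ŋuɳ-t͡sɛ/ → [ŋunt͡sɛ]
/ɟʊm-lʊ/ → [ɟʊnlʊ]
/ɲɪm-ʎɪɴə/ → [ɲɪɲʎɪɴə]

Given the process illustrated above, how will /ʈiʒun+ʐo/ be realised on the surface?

The data show regressive place assimilation: /ɴ/ → [m] before /ɸ/; /ɳ/ → [n] before /t͡s/; /m/ → [n] before /l/; /m/ → [ɲ] before /ʎ/. In each pair only place changes, matching the following consonant, while manner and voice stay constant.
/n/ is a voiced alveolar nasal. The following trigger /ʐ/ is retroflex, so /n/ must become retroflex as well.
Changing only its place to retroflex gives [ɳ] — the voiced retroflex nasal.

[ʈiʒuɳʐo]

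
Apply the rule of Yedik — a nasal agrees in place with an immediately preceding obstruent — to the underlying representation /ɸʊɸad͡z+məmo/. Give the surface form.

/m/ is a voiced bilabial nasal. The preceding trigger /d͡z/ is alveolar, so /m/ must become alveolar as well.
The voiced alveolar nasal is [n], so /m/ → [n].

[ɸʊɸad͡znəmo]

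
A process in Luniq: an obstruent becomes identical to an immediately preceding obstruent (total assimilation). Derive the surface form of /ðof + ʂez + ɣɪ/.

/ʂ/ is the segment targeted by the rule; it sits immediately after /f/, so it assimilates completely and surfaces as [f].
At the second juncture, /ɣ/ likewise becomes [z] adjacent to /z/.

[ðoffezzɪ]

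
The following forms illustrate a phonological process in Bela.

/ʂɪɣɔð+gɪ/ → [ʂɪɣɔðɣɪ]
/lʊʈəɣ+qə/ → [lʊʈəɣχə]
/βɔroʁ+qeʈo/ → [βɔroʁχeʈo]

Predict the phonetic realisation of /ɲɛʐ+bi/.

[ɲɛʐβi]

The data show progressive manner assimilation: /g/ → [ɣ] after /ð/; /q/ → [χ] after /ɣ/; /q/ → [χ] after /ʁ/. In each pair only manner changes, matching the preceding consonant, while place and voice stay constant.
/b/ is a voiced bilabial stop. The preceding trigger /ʐ/ is a fricative, so /b/ must become a fricative as well.
A voiced bilabial fricative is [β], so the surface segment is [β].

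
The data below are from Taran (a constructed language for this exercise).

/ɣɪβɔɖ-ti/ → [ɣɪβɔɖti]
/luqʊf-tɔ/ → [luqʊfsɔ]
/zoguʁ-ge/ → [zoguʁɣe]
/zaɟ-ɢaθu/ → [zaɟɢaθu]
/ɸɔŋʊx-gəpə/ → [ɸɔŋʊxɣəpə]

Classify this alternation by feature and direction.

Comparing underlying and surface forms, /t/ → [s] is the alternation; the neighbouring /f/ is constant.
The change stop → fricative matches the manner of the preceding /f/, identifying this as manner assimilation.
Place and voice are unchanged, so the assimilation is partial, not total.
The other alternating forms pattern the same way: /g/ → [ɣ] after /ʁ/ (stop → fricative, matching a fricative); /g/ → [ɣ] after /x/ (stop → fricative, matching a fricative) — only manner changes, and always toward the preceding segment.
No alternation appears in [ɣɪβɔɖti], [zaɟɢaθu]: there the adjacent consonants already agree in manner (/t/ and /ɖ/ are both stops; /ɢ/ and /ɟ/ are both stops), so these forms are consistent with the same rule.
The trigger is the preceding segment, so the direction is progressive (perseverative).

progressive manner assimilation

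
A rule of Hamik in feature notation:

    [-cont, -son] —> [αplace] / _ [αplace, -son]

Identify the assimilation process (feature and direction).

The rule copies the place features (abbreviated [place]) from the environment onto the target, so the assimilating feature is place.
The conditioning segment sits to the right of the focus bar, meaning the trigger follows the segment that changes — regressive assimilation.

regressive place assimilation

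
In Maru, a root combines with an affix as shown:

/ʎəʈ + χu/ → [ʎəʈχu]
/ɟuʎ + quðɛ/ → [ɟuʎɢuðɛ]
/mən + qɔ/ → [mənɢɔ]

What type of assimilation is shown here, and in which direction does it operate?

progressive voicing assimilation

Underlying /q/ is realised as [ɢ] next to /ʎ/; /ʎ/ itself does not change.
/q/ is voiceless while /ʎ/ is voiced; the output [ɢ] is voiced, matching the trigger — so the feature that spreads is voicing.
Place and manner are unchanged, so the assimilation is partial, not total.
The same holds elsewhere in the data: /q/ → [ɢ] after /n/ (voiceless → voiced, matching voiced) — only voicing changes, and always toward the preceding segment.
No alternation appears in [ʎəʈχu]: there the adjacent consonants already agree in voicing (/χ/ and /ʈ/ are both voiceless), so this form is consistent with the same rule.
Since the segment that changes follows the conditioning segment, the assimilation is progressive.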